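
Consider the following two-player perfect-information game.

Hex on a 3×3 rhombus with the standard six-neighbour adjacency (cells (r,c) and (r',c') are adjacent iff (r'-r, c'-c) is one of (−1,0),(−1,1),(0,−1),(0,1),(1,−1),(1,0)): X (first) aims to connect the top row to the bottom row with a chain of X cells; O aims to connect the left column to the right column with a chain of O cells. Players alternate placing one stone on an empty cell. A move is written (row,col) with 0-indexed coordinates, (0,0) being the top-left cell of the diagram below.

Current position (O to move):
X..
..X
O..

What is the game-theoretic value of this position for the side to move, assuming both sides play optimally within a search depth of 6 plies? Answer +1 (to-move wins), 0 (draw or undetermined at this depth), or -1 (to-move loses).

ply 1, O at X../..X/O.. | (0,1)=-1→XO./..X/O..*; (0,2)=-1→X.O/..X/O..; (1,0)=-1→X../O.X/O..; (1,1)=-1→X../.OX/O..; (2,1)=-1→X../..X/OO.; (2,2)=-1→X../..X/O.O
ply 2, X at XO./..X/O.. | (0,2)=+1→XOX/..X/O..*; (1,0)=+1→XO./X.X/O..; (1,1)=+1→XO./.XX/O..; (2,1)=-1→XO./..X/OX.; (2,2)=-1→XO./..X/O.X
ply 3, O at XOX/..X/O.. | (1,0)=-1→XOX/O.X/O..*; (1,1)=-1→XOX/.OX/O..; (2,1)=-1→XOX/..X/OO.; (2,2)=-1→XOX/..X/O.O
ply 4, X at XOX/O.X/O.. | (1,1)=+1→XOX/OXX/O..*; (2,1)=+1→XOX/O.X/OX.; (2,2)=+1→XOX/O.X/O.X
ply 5, O at XOX/OXX/O.. | (2,1)=-1→XOX/OXX/OO.*; (2,2)=-1→XOX/OXX/O.O
ply 6, X at XOX/OXX/OO. | (2,2)=+1→XOX/OXX/OOX*
ply 7: XOX/OXX/OOX is terminal -1 (O); from X../..X/O.. depth 6

value(X../..X/O.., O) = -1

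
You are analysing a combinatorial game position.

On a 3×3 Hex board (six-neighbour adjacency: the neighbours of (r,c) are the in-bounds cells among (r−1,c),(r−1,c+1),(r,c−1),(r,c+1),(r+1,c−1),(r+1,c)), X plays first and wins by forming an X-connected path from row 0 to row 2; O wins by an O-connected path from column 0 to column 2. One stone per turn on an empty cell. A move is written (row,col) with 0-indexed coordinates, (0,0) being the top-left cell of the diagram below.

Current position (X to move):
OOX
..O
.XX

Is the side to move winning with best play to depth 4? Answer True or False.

[OOX/..O/.XX] X move#1: (1,0):-1/OOX/X.O/.XX, (1,1):+1/OOX/.XO/.XX*, (2,0):-1/OOX/..O/XXX
[OOX/.XO/.XX] end (terminal -1, O#2); searched OOX/..O/.XX to 4

X winning at [OOX/..O/.XX]: True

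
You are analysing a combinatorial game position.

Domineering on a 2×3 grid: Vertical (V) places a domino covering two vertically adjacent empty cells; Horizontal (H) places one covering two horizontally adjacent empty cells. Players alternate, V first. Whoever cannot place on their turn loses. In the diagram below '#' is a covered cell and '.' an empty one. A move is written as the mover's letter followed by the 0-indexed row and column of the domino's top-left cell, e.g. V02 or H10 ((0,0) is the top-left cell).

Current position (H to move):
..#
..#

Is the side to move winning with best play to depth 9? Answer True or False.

H winning at [..#/..#]: True

[..#/..#] H move#1: H00:+1/###/..#*, H10:+1/..#/###
[###/..#] end (terminal -1, V#2); searched ..#/..# to 9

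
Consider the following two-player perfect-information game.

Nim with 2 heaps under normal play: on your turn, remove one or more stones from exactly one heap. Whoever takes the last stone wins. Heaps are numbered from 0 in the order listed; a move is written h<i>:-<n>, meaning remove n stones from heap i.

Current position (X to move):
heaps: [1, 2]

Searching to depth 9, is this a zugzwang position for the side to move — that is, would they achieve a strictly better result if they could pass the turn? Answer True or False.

zugzwang((1,2), X) = False

[(1,2)] X move#1: h0:-1:-1/(0,2), h1:-1:+1/(1,1)*, h1:-2:-1/(1,0)
[(1,1)] O move#2: h0:-1:-1/(0,1)*, h1:-1:-1/(1,0)
[(0,1)] X move#3: h1:-1:+1/(0,0)*
[(0,0)] end (terminal -1, O#4); searched (1,2) to 9
pass branch (O moves first from the same position):
  | [(1,2)] O move#1: h0:-1:-1/(0,2), h1:-1:+1/(1,1)*, h1:-2:-1/(1,0)
  | [(1,1)] X move#2: h0:-1:-1/(0,1)*, h1:-1:-1/(1,0)
  | [(0,1)] O move#3: h1:-1:+1/(0,0)*
  | [(0,0)] end (terminal -1, X#4); searched (1,2) to 9
X moving scores +1; X passing scores -1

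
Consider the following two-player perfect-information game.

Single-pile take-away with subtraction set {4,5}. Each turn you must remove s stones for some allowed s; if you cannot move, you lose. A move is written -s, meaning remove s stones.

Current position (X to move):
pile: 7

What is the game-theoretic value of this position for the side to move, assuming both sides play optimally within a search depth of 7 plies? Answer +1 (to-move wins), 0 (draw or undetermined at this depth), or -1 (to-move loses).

value(7, X) = +1

ply 1, X at 7 | -4=+1→3*; -5=+1→2
ply 2: 3 is terminal -1 (O); from 7 depth 7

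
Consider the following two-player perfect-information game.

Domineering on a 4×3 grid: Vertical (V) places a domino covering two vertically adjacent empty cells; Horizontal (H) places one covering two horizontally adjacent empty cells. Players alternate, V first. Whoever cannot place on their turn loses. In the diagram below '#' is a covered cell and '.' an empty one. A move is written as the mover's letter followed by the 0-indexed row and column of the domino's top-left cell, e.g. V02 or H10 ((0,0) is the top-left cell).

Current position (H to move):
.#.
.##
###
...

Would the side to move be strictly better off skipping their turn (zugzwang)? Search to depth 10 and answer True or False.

p1 H@[.#./.##/###/...]: H30[.#./.##/###/##.]-1* H31[.#./.##/###/.##]-1
p2 V@[.#./.##/###/##.]: V00[##./###/###/##.]+1*
p3 H@[##./###/###/##.] terminal -1; root [.#./.##/###/...] d10
suppose H passes — search the same position with V to move:
pass> p1 V@[.#./.##/###/...]: V00[##./###/###/...]-1*
pass> p2 H@[##./###/###/...]: H30[##./###/###/##.]+1* H31[##./###/###/.##]+1
pass> p3 V@[##./###/###/##.] terminal -1; root [.#./.##/###/...] d10
for H: play -1, pass +1

zugzwang(.#./.##/###/..., H) = True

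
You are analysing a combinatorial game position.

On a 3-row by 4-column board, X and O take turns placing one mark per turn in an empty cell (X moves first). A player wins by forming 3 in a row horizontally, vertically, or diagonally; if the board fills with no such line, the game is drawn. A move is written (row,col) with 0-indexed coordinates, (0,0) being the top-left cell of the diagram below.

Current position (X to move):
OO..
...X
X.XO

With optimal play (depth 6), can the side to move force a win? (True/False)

p1 X@[OO../...X/X.XO]: (0,2)[OOX./...X/X.XO]-1 (0,3)[OO.X/...X/X.XO]-1 (1,0)[OO../X..X/X.XO]-1 (1,1)[OO../.X.X/X.XO]-1 (1,2)[OO../..XX/X.XO]-1 (2,1)[OO../...X/XXXO]+1*
p2 O@[OO../...X/XXXO] terminal -1; root [OO../...X/X.XO] d6

X winning at [OO../...X/X.XO]: True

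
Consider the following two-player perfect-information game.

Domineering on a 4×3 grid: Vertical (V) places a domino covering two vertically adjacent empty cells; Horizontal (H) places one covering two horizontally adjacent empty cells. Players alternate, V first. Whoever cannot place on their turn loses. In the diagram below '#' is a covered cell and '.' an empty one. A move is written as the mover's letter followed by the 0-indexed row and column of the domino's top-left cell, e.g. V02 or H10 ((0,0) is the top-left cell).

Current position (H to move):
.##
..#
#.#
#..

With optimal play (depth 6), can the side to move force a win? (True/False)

H winning at [.##/..#/#.#/#..]: False

ply 1, H at .##/..#/#.#/#.. | H10=-1→.##/###/#.#/#..*; H31=-1→.##/..#/#.#/###
ply 2, V at .##/###/#.#/#.. | V21=+1→.##/###/###/##.*
ply 3: .##/###/###/##. is terminal -1 (H); from .##/..#/#.#/#.. depth 6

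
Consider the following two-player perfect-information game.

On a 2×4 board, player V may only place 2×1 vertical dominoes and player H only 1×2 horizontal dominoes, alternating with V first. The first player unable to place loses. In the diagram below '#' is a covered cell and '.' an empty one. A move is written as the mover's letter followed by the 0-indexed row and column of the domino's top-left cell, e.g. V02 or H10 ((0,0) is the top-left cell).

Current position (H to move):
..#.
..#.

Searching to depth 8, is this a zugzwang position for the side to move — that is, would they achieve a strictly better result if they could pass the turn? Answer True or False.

ply 1, H at ..#./..#. | H00=+1→###./..#.*; H10=+1→..#./###.
ply 2, V at ###./..#. | V03=-1→####/..##*
ply 3, H at ####/..## | H10=+1→####/####*
ply 4: ####/#### is terminal -1 (V); from ..#./..#. depth 8
pass branch (V moves first from the same position):
  | ply 1, V at ..#./..#. | V00=+1→#.#./#.#.*; V01=+1→.##./.##.; V03=-1→..##/..##
  | ply 2: #.#./#.#. is terminal -1 (H); from ..#./..#. depth 8
H moving scores +1; H passing scores -1

zugzwang(..#./..#., H) = False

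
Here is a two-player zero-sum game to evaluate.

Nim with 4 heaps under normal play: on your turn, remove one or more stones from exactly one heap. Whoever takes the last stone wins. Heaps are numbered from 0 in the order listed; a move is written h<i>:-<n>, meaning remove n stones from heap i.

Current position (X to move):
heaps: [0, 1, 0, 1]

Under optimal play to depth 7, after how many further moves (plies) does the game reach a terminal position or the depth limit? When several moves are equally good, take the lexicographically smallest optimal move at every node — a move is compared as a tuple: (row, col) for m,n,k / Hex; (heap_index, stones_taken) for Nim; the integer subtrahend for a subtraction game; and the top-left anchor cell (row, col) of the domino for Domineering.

PV length from [(0,1,0,1)]: 2 plies

[(0,1,0,1)] X move#1: h1:-1:-1/(0,0,0,1)*, h3:-1:-1/(0,1,0,0)
[(0,0,0,1)] O move#2: h3:-1:+1/(0,0,0,0)*
[(0,0,0,0)] end (terminal -1, X#3); searched (0,1,0,1) to 7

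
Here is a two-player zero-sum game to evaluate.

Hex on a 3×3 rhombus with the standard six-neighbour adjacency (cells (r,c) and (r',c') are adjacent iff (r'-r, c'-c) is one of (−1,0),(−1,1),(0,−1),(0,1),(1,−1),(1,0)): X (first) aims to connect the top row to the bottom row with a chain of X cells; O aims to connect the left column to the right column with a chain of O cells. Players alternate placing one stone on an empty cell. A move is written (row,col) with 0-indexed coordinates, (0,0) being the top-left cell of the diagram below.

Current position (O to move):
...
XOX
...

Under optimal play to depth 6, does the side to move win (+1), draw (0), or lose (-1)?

ply 1, O at .../XOX/... | (0,0)=-1→O../XOX/...*; (0,1)=-1→.O./XOX/...; (0,2)=-1→..O/XOX/...; (2,0)=-1→.../XOX/O..; (2,1)=-1→.../XOX/.O.; (2,2)=-1→.../XOX/..O
ply 2, X at O../XOX/... | (0,1)=+1→OX./XOX/...*; (0,2)=+1→O.X/XOX/...; (2,0)=+1→O../XOX/X..; (2,1)=-1→O../XOX/.X.; (2,2)=-1→O../XOX/..X
ply 3, O at OX./XOX/... | (0,2)=-1→OXO/XOX/...*; (2,0)=-1→OX./XOX/O..; (2,1)=-1→OX./XOX/.O.; (2,2)=-1→OX./XOX/..O
ply 4, X at OXO/XOX/... | (2,0)=+1→OXO/XOX/X..*; (2,1)=-1→OXO/XOX/.X.; (2,2)=-1→OXO/XOX/..X
ply 5: OXO/XOX/X.. is terminal -1 (O); from .../XOX/... depth 6

value(.../XOX/..., O) = -1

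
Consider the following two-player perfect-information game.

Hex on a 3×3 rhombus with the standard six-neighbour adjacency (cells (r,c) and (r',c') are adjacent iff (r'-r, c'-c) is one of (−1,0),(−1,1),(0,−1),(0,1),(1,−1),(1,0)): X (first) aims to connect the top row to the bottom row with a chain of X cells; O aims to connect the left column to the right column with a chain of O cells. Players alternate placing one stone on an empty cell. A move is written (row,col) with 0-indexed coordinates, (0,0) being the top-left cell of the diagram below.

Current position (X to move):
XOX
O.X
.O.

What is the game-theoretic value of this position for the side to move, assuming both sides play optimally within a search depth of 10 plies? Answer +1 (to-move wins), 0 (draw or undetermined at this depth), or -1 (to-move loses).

[XOX/O.X/.O.] X move#1: (1,1):+1/XOX/OXX/.O.*, (2,0):+1/XOX/O.X/XO., (2,2):+1/XOX/O.X/.OX
[XOX/OXX/.O.] O move#2: (2,0):-1/XOX/OXX/OO.*, (2,2):-1/XOX/OXX/.OO
[XOX/OXX/OO.] X move#3: (2,2):+1/XOX/OXX/OOX*
[XOX/OXX/OOX] end (terminal -1, O#4); searched XOX/O.X/.O. to 10

value(XOX/O.X/.O., X) = +1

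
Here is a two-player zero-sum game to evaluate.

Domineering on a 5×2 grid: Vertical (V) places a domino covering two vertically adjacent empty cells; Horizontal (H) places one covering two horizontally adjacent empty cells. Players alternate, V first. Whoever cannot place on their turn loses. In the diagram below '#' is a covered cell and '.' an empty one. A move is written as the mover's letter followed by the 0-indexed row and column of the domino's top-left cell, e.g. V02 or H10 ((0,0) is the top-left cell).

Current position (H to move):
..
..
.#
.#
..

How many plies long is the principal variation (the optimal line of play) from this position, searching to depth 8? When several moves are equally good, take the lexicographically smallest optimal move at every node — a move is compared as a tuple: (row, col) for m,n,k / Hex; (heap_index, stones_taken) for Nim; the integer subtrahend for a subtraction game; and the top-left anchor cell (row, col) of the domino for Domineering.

p1 H@[../../.#/.#/..]: H00[##/../.#/.#/..]+1* H10[../##/.#/.#/..]+1 H40[../../.#/.#/##]-1
p2 V@[##/../.#/.#/..]: V10[##/#./##/.#/..]-1* V20[##/../##/##/..]-1 V30[##/../.#/##/#.]-1
p3 H@[##/#./##/.#/..]: H40[##/#./##/.#/##]+1*
p4 V@[##/#./##/.#/##] terminal -1; root [../../.#/.#/..] d8

PV length from [../../.#/.#/..]: 3 plies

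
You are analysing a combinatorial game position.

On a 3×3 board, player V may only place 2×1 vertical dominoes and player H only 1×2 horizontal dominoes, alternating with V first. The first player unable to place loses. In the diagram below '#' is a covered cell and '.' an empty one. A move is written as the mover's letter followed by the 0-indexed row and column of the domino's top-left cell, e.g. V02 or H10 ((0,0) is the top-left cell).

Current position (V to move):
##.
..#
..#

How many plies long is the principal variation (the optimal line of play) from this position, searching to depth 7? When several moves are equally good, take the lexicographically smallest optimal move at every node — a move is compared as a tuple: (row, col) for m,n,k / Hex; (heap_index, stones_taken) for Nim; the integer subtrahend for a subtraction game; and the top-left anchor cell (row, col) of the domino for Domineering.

PV length from [##./..#/..#]: 1 ply

p1 V@[##./..#/..#]: V10[##./#.#/#.#]+1* V11[##./.##/.##]+1
p2 H@[##./#.#/#.#] terminal -1; root [##./..#/..#] d7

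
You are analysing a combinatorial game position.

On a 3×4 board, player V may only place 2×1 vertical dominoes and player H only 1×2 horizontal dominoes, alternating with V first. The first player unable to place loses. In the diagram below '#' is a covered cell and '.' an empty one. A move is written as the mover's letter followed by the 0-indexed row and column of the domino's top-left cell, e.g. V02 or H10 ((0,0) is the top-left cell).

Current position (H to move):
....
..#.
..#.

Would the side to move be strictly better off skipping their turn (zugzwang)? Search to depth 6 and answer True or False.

zugzwang(..../..#./..#., H) = False

ply 1, H at ..../..#./..#. | H00=-1→##../..#./..#.; H01=-1→.##./..#./..#.; H02=-1→..##/..#./..#.; H10=+1→..../###./..#.*; H20=-1→..../..#./###.
ply 2, V at ..../###./..#. | V03=-1→...#/####/..#.*; V13=-1→..../####/..##
ply 3, H at ...#/####/..#. | H00=+1→##.#/####/..#.*; H01=+1→.###/####/..#.; H20=+1→...#/####/###.
ply 4: ##.#/####/..#. is terminal -1 (V); from ..../..#./..#. depth 6
suppose H passes — search the same position with V to move:
pass> ply 1, V at ..../..#./..#. | V00=+1→#.../#.#./..#.*; V01=+1→.#../.##./..#.; V03=-1→...#/..##/..#.; V10=+1→..../#.#./#.#.; V11=+1→..../.##./.##.; V13=-1→..../..##/..##
pass> ply 2, H at #.../#.#./..#. | H01=-1→###./#.#./..#.*; H02=-1→#.##/#.#./..#.; H20=-1→#.../#.#./###.
pass> ply 3, V at ###./#.#./..#. | V03=-1→####/#.##/..#.; V11=+1→###./###./.##.*; V13=-1→###./#.##/..##
pass> ply 4: ###./###./.##. is terminal -1 (H); from ..../..#./..#. depth 6
for H: play +1, pass -1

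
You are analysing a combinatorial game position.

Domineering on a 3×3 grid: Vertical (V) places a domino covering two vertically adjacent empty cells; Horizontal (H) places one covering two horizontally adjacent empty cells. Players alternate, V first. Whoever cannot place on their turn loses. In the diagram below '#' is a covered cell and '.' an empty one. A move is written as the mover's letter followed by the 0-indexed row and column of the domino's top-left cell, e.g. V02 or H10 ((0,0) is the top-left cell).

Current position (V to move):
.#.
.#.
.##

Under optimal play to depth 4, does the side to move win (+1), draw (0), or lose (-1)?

value(.#./.#./.##, V) = +1

[.#./.#./.##] V move#1: V00:+1/##./##./.##*, V02:+1/.##/.##/.##, V10:+1/.#./##./###
[##./##./.##] end (terminal -1, H#2); searched .#./.#./.## to 4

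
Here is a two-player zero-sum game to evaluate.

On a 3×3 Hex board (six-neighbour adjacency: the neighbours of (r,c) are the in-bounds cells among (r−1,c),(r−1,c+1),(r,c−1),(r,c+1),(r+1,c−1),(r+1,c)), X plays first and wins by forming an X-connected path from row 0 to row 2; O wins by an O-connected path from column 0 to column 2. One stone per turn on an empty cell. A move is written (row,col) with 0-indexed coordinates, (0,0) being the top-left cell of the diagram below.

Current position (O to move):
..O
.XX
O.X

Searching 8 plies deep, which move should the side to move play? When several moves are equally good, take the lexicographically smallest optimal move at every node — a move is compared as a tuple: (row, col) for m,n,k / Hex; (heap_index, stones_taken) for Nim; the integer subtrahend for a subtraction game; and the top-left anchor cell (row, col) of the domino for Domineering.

ply 1, O at ..O/.XX/O.X | (0,0)=-1→O.O/.XX/O.X; (0,1)=+1→.OO/.XX/O.X*; (1,0)=-1→..O/OXX/O.X; (2,1)=-1→..O/.XX/OOX
ply 2, X at .OO/.XX/O.X | (0,0)=-1→XOO/.XX/O.X*; (1,0)=-1→.OO/XXX/O.X; (2,1)=-1→.OO/.XX/OXX
ply 3, O at XOO/.XX/O.X | (1,0)=+1→XOO/OXX/O.X*; (2,1)=-1→XOO/.XX/OOX
ply 4: XOO/OXX/O.X is terminal -1 (X); from ..O/.XX/O.X depth 8

O's best at [..O/.XX/O.X]: (0,1)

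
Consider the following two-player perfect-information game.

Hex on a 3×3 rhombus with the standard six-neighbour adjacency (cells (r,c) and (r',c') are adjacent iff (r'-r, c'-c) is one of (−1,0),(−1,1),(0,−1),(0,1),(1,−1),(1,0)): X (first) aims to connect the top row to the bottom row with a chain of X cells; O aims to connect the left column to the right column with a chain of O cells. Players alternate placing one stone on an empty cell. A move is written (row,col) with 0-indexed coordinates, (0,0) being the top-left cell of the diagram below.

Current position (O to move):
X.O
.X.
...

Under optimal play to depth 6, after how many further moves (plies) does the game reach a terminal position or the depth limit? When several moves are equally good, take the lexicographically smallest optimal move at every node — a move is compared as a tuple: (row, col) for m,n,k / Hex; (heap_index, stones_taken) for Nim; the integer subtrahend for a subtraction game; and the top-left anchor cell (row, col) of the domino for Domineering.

ply 1, O at X.O/.X./... | (0,1)=-1→XOO/.X./...*; (1,0)=-1→X.O/OX./...; (1,2)=-1→X.O/.XO/...; (2,0)=-1→X.O/.X./O..; (2,1)=-1→X.O/.X./.O.; (2,2)=-1→X.O/.X./..O
ply 2, X at XOO/.X./... | (1,0)=+1→XOO/XX./...*; (1,2)=-1→XOO/.XX/...; (2,0)=-1→XOO/.X./X..; (2,1)=-1→XOO/.X./.X.; (2,2)=-1→XOO/.X./..X
ply 3, O at XOO/XX./... | (1,2)=-1→XOO/XXO/...*; (2,0)=-1→XOO/XX./O..; (2,1)=-1→XOO/XX./.O.; (2,2)=-1→XOO/XX./..O
ply 4, X at XOO/XXO/... | (2,0)=+1→XOO/XXO/X..*; (2,1)=+1→XOO/XXO/.X.; (2,2)=+1→XOO/XXO/..X
ply 5: XOO/XXO/X.. is terminal -1 (O); from X.O/.X./... depth 6

PV length from [X.O/.X./...]: 4 plies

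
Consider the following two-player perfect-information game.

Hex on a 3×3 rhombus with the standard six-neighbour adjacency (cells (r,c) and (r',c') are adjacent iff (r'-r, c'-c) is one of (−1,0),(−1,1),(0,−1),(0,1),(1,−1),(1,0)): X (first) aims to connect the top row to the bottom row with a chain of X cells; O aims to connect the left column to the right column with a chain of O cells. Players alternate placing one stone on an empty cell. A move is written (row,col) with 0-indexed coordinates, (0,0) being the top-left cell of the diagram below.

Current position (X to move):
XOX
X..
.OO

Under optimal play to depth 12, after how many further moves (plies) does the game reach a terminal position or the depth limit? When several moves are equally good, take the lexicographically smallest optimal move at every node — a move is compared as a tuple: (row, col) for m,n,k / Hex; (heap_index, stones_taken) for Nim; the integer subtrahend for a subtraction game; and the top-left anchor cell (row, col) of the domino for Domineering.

ply 1, X at XOX/X../.OO | (1,1)=-1→XOX/XX./.OO; (1,2)=-1→XOX/X.X/.OO; (2,0)=+1→XOX/X../XOO*
ply 2: XOX/X../XOO is terminal -1 (O); from XOX/X../.OO depth 12

PV length from [XOX/X../.OO]: 1 ply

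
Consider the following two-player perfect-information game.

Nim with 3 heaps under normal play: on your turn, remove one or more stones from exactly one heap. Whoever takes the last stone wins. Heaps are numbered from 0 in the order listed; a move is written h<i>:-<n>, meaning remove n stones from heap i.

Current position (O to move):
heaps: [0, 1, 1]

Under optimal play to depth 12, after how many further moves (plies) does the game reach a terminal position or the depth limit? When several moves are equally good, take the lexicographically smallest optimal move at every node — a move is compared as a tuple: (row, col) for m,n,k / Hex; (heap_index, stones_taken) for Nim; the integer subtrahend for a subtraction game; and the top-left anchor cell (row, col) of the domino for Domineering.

PV length from [(0,1,1)]: 2 plies

p1 O@[(0,1,1)]: h1:-1[(0,0,1)]-1* h2:-1[(0,1,0)]-1
p2 X@[(0,0,1)]: h2:-1[(0,0,0)]+1*
p3 O@[(0,0,0)] terminal -1; root [(0,1,1)] d12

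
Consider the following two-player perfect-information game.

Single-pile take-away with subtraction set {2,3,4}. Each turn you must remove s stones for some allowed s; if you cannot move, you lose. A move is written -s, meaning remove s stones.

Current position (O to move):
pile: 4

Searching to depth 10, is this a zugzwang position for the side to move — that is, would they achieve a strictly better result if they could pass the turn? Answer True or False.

[4] O move#1: -2:-1/2, -3:+1/1*, -4:+1/0
[1] end (terminal -1, X#2); searched 4 to 10
pass branch (X moves first from the same position):
  | [4] X move#1: -2:-1/2, -3:+1/1*, -4:+1/0
  | [1] end (terminal -1, O#2); searched 4 to 10
O moving scores +1; O passing scores -1

zugzwang(4, O) = False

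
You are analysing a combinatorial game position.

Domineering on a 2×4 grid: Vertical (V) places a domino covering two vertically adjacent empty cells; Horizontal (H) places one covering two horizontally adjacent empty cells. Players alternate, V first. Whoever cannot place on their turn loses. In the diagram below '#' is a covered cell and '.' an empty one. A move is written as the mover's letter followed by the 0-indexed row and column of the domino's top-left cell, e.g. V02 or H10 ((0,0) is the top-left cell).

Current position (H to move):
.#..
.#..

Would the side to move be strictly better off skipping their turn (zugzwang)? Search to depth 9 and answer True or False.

zugzwang(.#../.#.., H) = False

p1 H@[.#../.#..]: H02[.###/.#..]+1* H12[.#../.###]+1
p2 V@[.###/.#..]: V00[####/##..]-1*
p3 H@[####/##..]: H12[####/####]+1*
p4 V@[####/####] terminal -1; root [.#../.#..] d9
pass branch (V moves first from the same position):
  | p1 V@[.#../.#..]: V00[##../##..]-1 V02[.##./.##.]+1* V03[.#.#/.#.#]+1
  | p2 H@[.##./.##.] terminal -1; root [.#../.#..] d9
H moving scores +1; H passing scores -1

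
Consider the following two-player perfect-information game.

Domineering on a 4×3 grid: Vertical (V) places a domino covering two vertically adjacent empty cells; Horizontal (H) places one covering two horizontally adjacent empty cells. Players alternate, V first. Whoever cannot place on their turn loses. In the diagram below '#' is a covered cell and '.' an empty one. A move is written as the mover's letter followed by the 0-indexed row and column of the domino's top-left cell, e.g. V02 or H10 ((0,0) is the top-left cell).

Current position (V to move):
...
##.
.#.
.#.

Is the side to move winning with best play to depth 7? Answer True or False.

V winning at [.../##./.#./.#.]: True

[.../##./.#./.#.] V move#1: V02:+1/..#/###/.#./.#.*, V12:+1/.../###/.##/.#., V20:+1/.../##./##./##., V22:+1/.../##./.##/.##
[..#/###/.#./.#.] H move#2: H00:-1/###/###/.#./.#.*
[###/###/.#./.#.] V move#3: V20:+1/###/###/##./##.*, V22:+1/###/###/.##/.##
[###/###/##./##.] end (terminal -1, H#4); searched .../##./.#./.#. to 7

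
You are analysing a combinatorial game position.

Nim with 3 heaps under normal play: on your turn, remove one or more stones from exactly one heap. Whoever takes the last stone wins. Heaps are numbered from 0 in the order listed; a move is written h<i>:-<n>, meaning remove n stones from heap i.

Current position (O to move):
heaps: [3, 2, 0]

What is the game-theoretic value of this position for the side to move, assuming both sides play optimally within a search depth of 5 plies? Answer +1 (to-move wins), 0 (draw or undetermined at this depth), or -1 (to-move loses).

value((3,2,0), O) = +1

[(3,2,0)] O move#1: h0:-1:+1/(2,2,0)*, h0:-2:-1/(1,2,0), h0:-3:-1/(0,2,0), h1:-1:-1/(3,1,0), h1:-2:-1/(3,0,0)
[(2,2,0)] X move#2: h0:-1:-1/(1,2,0)*, h0:-2:-1/(0,2,0), h1:-1:-1/(2,1,0), h1:-2:-1/(2,0,0)
[(1,2,0)] O move#3: h0:-1:-1/(0,2,0), h1:-1:+1/(1,1,0)*, h1:-2:-1/(1,0,0)
[(1,1,0)] X move#4: h0:-1:-1/(0,1,0)*, h1:-1:-1/(1,0,0)
[(0,1,0)] O move#5: h1:-1:+1/(0,0,0)*
[(0,0,0)] end (terminal -1, X#6); searched (3,2,0) to 5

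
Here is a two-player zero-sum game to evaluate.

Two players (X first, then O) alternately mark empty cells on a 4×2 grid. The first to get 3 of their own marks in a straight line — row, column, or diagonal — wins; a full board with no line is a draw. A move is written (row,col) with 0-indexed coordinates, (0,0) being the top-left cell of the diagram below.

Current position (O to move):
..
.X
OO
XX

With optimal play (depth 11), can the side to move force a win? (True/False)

O winning at [../.X/OO/XX]: False

[../.X/OO/XX] O move#1: (0,0):+0/O./.X/OO/XX*, (0,1):+0/.O/.X/OO/XX, (1,0):+0/../OX/OO/XX
[O./.X/OO/XX] X move#2: (0,1):-1/OX/.X/OO/XX, (1,0):+0/O./XX/OO/XX*
[O./XX/OO/XX] O move#3: (0,1):+0/OO/XX/OO/XX*
[OO/XX/OO/XX] end (terminal +0, X#4); searched ../.X/OO/XX to 11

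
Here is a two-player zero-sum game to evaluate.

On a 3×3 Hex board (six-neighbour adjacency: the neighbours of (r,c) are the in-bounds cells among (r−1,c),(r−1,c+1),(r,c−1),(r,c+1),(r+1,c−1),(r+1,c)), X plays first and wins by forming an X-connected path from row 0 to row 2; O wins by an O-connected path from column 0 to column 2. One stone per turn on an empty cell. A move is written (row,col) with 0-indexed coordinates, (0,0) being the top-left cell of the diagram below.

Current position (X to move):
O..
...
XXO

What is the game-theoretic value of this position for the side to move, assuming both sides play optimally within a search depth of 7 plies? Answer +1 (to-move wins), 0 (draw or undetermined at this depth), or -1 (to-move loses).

ply 1, X at O../.../XXO | (0,1)=+1→OX./.../XXO*; (0,2)=+1→O.X/.../XXO; (1,0)=+1→O../X../XXO; (1,1)=+1→O../.X./XXO; (1,2)=+1→O../..X/XXO
ply 2, O at OX./.../XXO | (0,2)=-1→OXO/.../XXO*; (1,0)=-1→OX./O../XXO; (1,1)=-1→OX./.O./XXO; (1,2)=-1→OX./..O/XXO
ply 3, X at OXO/.../XXO | (1,0)=+1→OXO/X../XXO*; (1,1)=+1→OXO/.X./XXO; (1,2)=+1→OXO/..X/XXO
ply 4: OXO/X../XXO is terminal -1 (O); from O../.../XXO depth 7

value(O../.../XXO, X) = +1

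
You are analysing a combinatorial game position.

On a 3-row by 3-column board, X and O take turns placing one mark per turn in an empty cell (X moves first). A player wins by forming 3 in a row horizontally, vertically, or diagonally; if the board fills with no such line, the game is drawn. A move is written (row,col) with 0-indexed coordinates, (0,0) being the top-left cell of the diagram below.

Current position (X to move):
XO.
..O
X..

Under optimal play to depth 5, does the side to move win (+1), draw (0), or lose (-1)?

value(XO./..O/X.., X) = +1

ply 1, X at XO./..O/X.. | (0,2)=+1→XOX/..O/X..*; (1,0)=+1→XO./X.O/X..; (1,1)=+1→XO./.XO/X..; (2,1)=+1→XO./..O/XX.; (2,2)=+1→XO./..O/X.X
ply 2, O at XOX/..O/X.. | (1,0)=-1→XOX/O.O/X..*; (1,1)=-1→XOX/.OO/X..; (2,1)=-1→XOX/..O/XO.; (2,2)=-1→XOX/..O/X.O
ply 3, X at XOX/O.O/X.. | (1,1)=+1→XOX/OXO/X..*; (2,1)=-1→XOX/O.O/XX.; (2,2)=-1→XOX/O.O/X.X
ply 4: XOX/OXO/X.. is terminal -1 (O); from XO./..O/X.. depth 5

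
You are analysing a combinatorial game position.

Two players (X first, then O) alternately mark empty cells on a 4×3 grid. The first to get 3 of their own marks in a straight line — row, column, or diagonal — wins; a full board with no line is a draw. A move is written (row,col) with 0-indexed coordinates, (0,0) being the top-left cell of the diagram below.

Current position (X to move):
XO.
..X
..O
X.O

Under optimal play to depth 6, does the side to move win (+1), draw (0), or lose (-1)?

ply 1, X at XO./..X/..O/X.O | (0,2)=-1→XOX/..X/..O/X.O; (1,0)=+1→XO./X.X/..O/X.O*; (1,1)=+1→XO./.XX/..O/X.O; (2,0)=+1→XO./..X/X.O/X.O; (2,1)=+1→XO./..X/.XO/X.O; (3,1)=-1→XO./..X/..O/XXO
ply 2, O at XO./X.X/..O/X.O | (0,2)=-1→XOO/X.X/..O/X.O*; (1,1)=-1→XO./XOX/..O/X.O; (2,0)=-1→XO./X.X/O.O/X.O; (2,1)=-1→XO./X.X/.OO/X.O; (3,1)=-1→XO./X.X/..O/XOO
ply 3, X at XOO/X.X/..O/X.O | (1,1)=+1→XOO/XXX/..O/X.O*; (2,0)=+1→XOO/X.X/X.O/X.O; (2,1)=+1→XOO/X.X/.XO/X.O; (3,1)=+1→XOO/X.X/..O/XXO
ply 4: XOO/XXX/..O/X.O is terminal -1 (O); from XO./..X/..O/X.O depth 6

value(XO./..X/..O/X.O, X) = +1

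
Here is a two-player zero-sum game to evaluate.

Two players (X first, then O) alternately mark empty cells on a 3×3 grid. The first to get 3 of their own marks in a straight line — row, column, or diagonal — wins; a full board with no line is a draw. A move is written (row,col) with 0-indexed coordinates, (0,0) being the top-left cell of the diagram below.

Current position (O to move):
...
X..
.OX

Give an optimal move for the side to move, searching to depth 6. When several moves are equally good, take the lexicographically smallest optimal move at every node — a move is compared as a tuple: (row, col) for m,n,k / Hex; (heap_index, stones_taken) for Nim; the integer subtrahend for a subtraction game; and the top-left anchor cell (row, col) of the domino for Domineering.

O's best at [.../X../.OX]: (1,1)

ply 1, O at .../X../.OX | (0,0)=-1→O../X../.OX; (0,1)=-1→.O./X../.OX; (0,2)=-1→..O/X../.OX; (1,1)=+0→.../XO./.OX*; (1,2)=-1→.../X.O/.OX; (2,0)=-1→.../X../OOX
ply 2, X at .../XO./.OX | (0,0)=-1→X../XO./.OX; (0,1)=+0→.X./XO./.OX*; (0,2)=-1→..X/XO./.OX; (1,2)=-1→.../XOX/.OX; (2,0)=-1→.../XO./XOX
ply 3, O at .X./XO./.OX | (0,0)=+0→OX./XO./.OX*; (0,2)=+0→.XO/XO./.OX; (1,2)=-1→.X./XOO/.OX; (2,0)=-1→.X./XO./OOX
ply 4, X at OX./XO./.OX | (0,2)=+0→OXX/XO./.OX*; (1,2)=+0→OX./XOX/.OX; (2,0)=+0→OX./XO./XOX
ply 5, O at OXX/XO./.OX | (1,2)=+0→OXX/XOO/.OX*; (2,0)=-1→OXX/XO./OOX
ply 6, X at OXX/XOO/.OX | (2,0)=+0→OXX/XOO/XOX*
ply 7: OXX/XOO/XOX is terminal +0 (O); from .../X../.OX depth 6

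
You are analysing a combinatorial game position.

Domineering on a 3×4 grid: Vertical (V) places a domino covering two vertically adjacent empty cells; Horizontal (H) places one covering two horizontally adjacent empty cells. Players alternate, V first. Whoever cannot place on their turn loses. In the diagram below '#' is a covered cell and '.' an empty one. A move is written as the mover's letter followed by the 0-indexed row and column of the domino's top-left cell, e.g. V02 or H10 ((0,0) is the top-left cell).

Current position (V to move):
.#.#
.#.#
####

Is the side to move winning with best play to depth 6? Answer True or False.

p1 V@[.#.#/.#.#/####]: V00[##.#/##.#/####]+1* V02[.###/.###/####]+1
p2 H@[##.#/##.#/####] terminal -1; root [.#.#/.#.#/####] d6

V winning at [.#.#/.#.#/####]: True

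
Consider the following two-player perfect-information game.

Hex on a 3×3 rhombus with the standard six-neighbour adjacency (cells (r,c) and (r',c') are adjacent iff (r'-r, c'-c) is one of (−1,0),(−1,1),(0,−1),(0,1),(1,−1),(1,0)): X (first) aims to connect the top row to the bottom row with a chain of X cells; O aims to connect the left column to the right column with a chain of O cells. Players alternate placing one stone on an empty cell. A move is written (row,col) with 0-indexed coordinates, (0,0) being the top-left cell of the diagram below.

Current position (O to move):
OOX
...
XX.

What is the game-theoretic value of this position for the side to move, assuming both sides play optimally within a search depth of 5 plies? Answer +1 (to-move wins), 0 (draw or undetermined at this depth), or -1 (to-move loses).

p1 O@[OOX/.../XX.]: (1,0)[OOX/O../XX.]-1* (1,1)[OOX/.O./XX.]-1 (1,2)[OOX/..O/XX.]-1 (2,2)[OOX/.../XXO]-1
p2 X@[OOX/O../XX.]: (1,1)[OOX/OX./XX.]+1* (1,2)[OOX/O.X/XX.]+1 (2,2)[OOX/O../XXX]+1
p3 O@[OOX/OX./XX.] terminal -1; root [OOX/.../XX.] d5

value(OOX/.../XX., O) = -1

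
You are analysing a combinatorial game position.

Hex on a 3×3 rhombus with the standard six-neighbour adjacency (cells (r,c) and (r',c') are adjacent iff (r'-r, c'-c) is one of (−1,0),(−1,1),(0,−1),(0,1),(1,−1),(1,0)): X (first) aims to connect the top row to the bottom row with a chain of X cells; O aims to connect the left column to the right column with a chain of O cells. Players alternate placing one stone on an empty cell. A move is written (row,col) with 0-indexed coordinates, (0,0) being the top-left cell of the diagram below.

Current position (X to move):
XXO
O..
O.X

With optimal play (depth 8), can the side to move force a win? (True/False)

ply 1, X at XXO/O../O.X | (1,1)=+1→XXO/OX./O.X*; (1,2)=-1→XXO/O.X/O.X; (2,1)=-1→XXO/O../OXX
ply 2, O at XXO/OX./O.X | (1,2)=-1→XXO/OXO/O.X*; (2,1)=-1→XXO/OX./OOX
ply 3, X at XXO/OXO/O.X | (2,1)=+1→XXO/OXO/OXX*
ply 4: XXO/OXO/OXX is terminal -1 (O); from XXO/O../O.X depth 8

X winning at [XXO/O../O.X]: True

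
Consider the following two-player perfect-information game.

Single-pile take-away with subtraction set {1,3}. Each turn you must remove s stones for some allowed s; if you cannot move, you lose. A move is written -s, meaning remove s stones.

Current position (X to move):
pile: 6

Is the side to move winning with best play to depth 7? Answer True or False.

X winning at [6]: False

p1 X@[6]: -1[5]-1* -3[3]-1
p2 O@[5]: -1[4]+1* -3[2]+1
p3 X@[4]: -1[3]-1* -3[1]-1
p4 O@[3]: -1[2]+1* -3[0]+1
p5 X@[2]: -1[1]-1*
p6 O@[1]: -1[0]+1*
p7 X@[0] terminal -1; root [6] d7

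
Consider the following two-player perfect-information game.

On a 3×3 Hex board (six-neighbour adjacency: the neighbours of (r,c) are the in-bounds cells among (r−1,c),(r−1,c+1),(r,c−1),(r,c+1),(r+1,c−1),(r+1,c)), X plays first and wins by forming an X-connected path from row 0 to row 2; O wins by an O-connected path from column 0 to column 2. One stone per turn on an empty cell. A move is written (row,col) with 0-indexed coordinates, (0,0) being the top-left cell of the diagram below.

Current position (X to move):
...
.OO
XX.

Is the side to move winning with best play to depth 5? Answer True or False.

X winning at [.../.OO/XX.]: True

p1 X@[.../.OO/XX.]: (0,0)[X../.OO/XX.]-1 (0,1)[.X./.OO/XX.]-1 (0,2)[..X/.OO/XX.]-1 (1,0)[.../XOO/XX.]+1* (2,2)[.../.OO/XXX]-1
p2 O@[.../XOO/XX.]: (0,0)[O../XOO/XX.]-1* (0,1)[.O./XOO/XX.]-1 (0,2)[..O/XOO/XX.]-1 (2,2)[.../XOO/XXO]-1
p3 X@[O../XOO/XX.]: (0,1)[OX./XOO/XX.]+1* (0,2)[O.X/XOO/XX.]-1 (2,2)[O../XOO/XXX]-1
p4 O@[OX./XOO/XX.] terminal -1; root [.../.OO/XX.] d5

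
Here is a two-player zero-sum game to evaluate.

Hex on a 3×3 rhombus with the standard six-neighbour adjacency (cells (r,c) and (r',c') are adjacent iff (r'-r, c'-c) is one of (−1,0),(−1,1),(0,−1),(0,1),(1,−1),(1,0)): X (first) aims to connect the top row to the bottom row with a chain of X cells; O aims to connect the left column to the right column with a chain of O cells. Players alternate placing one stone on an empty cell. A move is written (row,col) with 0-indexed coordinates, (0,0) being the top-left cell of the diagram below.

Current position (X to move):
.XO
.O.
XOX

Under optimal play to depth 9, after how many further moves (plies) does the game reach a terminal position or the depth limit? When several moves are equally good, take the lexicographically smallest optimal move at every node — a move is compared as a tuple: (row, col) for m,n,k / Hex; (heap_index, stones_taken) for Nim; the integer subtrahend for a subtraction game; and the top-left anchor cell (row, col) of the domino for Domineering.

PV length from [.XO/.O./XOX]: 1 ply

p1 X@[.XO/.O./XOX]: (0,0)[XXO/.O./XOX]-1 (1,0)[.XO/XO./XOX]+1* (1,2)[.XO/.OX/XOX]-1
p2 O@[.XO/XO./XOX] terminal -1; root [.XO/.O./XOX] d9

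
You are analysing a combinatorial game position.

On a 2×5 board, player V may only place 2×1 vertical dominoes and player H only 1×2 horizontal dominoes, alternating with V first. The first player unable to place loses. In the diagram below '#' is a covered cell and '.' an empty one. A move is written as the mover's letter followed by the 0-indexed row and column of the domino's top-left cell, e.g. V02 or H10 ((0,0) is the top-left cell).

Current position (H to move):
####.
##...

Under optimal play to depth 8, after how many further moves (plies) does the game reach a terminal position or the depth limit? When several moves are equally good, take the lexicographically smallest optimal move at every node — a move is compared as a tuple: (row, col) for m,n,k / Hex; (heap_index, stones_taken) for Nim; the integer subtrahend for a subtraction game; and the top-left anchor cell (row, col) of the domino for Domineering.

p1 H@[####./##...]: H12[####./####.]-1 H13[####./##.##]+1*
p2 V@[####./##.##] terminal -1; root [####./##...] d8

PV length from [####./##...]: 1 ply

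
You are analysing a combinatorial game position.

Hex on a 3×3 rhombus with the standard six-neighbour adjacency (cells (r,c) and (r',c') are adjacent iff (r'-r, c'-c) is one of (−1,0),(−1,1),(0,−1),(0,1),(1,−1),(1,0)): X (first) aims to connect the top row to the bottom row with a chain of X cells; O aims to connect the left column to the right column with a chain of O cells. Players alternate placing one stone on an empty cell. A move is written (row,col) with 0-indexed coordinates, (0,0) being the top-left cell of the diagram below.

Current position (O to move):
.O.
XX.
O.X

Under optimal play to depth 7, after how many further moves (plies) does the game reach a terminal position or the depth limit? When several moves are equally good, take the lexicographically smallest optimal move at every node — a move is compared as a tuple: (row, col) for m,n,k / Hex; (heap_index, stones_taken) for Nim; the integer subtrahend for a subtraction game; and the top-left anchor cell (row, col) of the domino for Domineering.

PV length from [.O./XX./O.X]: 4 plies

ply 1, O at .O./XX./O.X | (0,0)=-1→OO./XX./O.X*; (0,2)=-1→.OO/XX./O.X; (1,2)=-1→.O./XXO/O.X; (2,1)=-1→.O./XX./OOX
ply 2, X at OO./XX./O.X | (0,2)=+1→OOX/XX./O.X*; (1,2)=-1→OO./XXX/O.X; (2,1)=-1→OO./XX./OXX
ply 3, O at OOX/XX./O.X | (1,2)=-1→OOX/XXO/O.X*; (2,1)=-1→OOX/XX./OOX
ply 4, X at OOX/XXO/O.X | (2,1)=+1→OOX/XXO/OXX*
ply 5: OOX/XXO/OXX is terminal -1 (O); from .O./XX./O.X depth 7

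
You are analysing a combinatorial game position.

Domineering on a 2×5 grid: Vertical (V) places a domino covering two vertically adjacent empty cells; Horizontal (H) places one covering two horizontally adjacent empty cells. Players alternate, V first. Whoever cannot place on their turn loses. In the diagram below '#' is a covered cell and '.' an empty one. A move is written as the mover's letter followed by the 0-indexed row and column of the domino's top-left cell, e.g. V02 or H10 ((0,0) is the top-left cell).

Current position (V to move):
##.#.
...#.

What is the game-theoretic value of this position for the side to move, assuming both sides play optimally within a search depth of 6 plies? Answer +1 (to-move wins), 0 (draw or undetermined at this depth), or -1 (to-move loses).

value(##.#./...#., V) = +1

p1 V@[##.#./...#.]: V02[####./..##.]+1* V04[##.##/...##]-1
p2 H@[####./..##.]: H10[####./####.]-1*
p3 V@[####./####.]: V04[#####/#####]+1*
p4 H@[#####/#####] terminal -1; root [##.#./...#.] d6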